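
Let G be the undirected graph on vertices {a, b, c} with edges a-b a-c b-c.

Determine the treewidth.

2

A width-2 tree decomposition is:
Bags: B1 = {a, b, c}
Tree: (single bag)
With just one bag of size 3, the width is 3 − 1 = 2, so tw(G) ≤ 2. On the other hand G contains the 3-clique {a, b, c}. A clique must lie in a single bag of any decomposition, so no decomposition can have width below 2. Therefore the treewidth is 2.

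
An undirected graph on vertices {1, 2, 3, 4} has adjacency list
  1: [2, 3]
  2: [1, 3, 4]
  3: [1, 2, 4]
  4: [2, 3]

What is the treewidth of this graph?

2

A width-2 tree decomposition is:
Bags: B1 = {1, 2, 3}  B2 = {2, 3, 4}
Tree: B1–B2
The largest bag has 3 vertices, giving width 2; this decomposition certifies tw(G) ≤ 2. On the other hand G contains the 3-clique {1, 2, 3}. A clique must lie in a single bag of any decomposition, so no decomposition can have width below 2. Hence tw(G) = 2 exactly.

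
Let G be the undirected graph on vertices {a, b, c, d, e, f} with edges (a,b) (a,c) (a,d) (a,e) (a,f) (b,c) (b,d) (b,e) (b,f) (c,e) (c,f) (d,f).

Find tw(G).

3

A width-3 tree decomposition is:
Bags: B1 = {a, b, c, e}  B2 = {a, b, c, f}  B3 = {a, b, d, f}
Tree: B1–B2, B2–B3
Every bag has size at most 4, so the width is 4 − 1 = 3 and tw(G) ≤ 3. On the other hand G contains the 4-clique {a, b, d, f}. A clique must lie in a single bag of any decomposition, so no decomposition can have width below 3. Hence tw(G) = 3 exactly.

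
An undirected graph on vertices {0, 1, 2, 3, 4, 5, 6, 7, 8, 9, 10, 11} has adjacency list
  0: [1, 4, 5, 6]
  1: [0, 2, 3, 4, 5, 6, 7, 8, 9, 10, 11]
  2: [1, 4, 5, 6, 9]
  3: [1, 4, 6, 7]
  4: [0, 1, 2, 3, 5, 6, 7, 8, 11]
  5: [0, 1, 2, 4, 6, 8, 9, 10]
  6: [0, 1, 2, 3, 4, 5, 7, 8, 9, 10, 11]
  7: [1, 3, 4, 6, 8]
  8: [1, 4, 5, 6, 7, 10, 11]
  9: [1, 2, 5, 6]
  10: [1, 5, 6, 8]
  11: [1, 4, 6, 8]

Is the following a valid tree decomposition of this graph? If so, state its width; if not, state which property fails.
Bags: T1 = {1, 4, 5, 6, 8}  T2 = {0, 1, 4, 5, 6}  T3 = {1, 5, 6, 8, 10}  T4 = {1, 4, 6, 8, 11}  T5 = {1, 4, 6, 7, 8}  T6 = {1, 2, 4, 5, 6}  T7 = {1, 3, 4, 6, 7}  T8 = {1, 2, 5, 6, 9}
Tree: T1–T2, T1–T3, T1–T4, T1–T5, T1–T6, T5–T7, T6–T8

Checking the three conditions: (i) the bags cover all of {0, 1, 2, 3, 4, 5, 6, 7, 8, 9, 10, 11}; (ii) for each edge, some bag contains both endpoints; (iii) the bags containing any fixed vertex form a subtree. All hold, so the decomposition is valid with width 5 − 1 = 4.

Yes; width 4.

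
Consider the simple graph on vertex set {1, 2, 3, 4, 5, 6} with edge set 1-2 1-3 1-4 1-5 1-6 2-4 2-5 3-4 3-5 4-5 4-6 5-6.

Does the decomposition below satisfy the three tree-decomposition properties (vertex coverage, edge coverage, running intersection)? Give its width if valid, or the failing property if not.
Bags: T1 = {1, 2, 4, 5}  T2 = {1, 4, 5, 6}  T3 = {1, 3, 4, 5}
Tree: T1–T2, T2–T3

Vertex coverage: the bags together contain {1, 2, 3, 4, 5, 6}, the full vertex set. Edge coverage: each edge of G has both endpoints in at least one bag. Running intersection: for every vertex, the bags containing it form a connected subtree. All three properties hold, so this is a valid tree decomposition of width max|bag| − 1 = 3, and hence tw(G) ≤ 3.

Yes; width 3.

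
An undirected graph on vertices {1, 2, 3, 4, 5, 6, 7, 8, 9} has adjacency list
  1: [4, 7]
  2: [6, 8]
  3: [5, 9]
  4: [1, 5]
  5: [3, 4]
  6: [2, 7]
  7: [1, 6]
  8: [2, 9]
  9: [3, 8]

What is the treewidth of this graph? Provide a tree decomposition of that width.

The largest bag has 3 vertices, giving width 2; this decomposition certifies tw(G) ≤ 2. For the lower bound, G contains the cycle 4–5–3–9–8–2–6–7–1–4, so G is not a forest; only forests have treewidth ≤ 1, hence tw(G) ≥ 2. The upper and lower bounds meet at 2, so that is the treewidth.

Treewidth 2.
Bags: B1 = {3, 4, 5}  B2 = {3, 4, 9}  B3 = {4, 8, 9}  B4 = {2, 4, 8}  B5 = {2, 4, 6}  B6 = {4, 6, 7}  B7 = {1, 4, 7}
Tree: B1–B2, B2–B3, B3–B4, B4–B5, B5–B6, B6–B7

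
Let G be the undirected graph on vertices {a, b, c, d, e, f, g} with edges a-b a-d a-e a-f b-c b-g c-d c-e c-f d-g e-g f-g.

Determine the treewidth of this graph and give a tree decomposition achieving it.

Treewidth 3.
One such decomposition:
Bags: B1 = {a, c, d, g}  B2 = {a, c, f, g}  B3 = {a, b, c, g}  B4 = {a, c, e, g}
Tree: B1–B2, B2–B3, B3–B4

Every bag has size at most 4, so the width is 4 − 1 = 3 and tw(G) ≤ 3. For the lower bound: the 4 vertex sets {a,d}, {c,f}, {g}, {b} are disjoint, each induces a connected subgraph, and every pair is joined by at least one edge of G. Contracting each set to a single vertex therefore yields K_{4} as a minor, and since treewidth is minor-monotone, tw(G) ≥ tw(K_{4}) = 3. Therefore the treewidth is 3.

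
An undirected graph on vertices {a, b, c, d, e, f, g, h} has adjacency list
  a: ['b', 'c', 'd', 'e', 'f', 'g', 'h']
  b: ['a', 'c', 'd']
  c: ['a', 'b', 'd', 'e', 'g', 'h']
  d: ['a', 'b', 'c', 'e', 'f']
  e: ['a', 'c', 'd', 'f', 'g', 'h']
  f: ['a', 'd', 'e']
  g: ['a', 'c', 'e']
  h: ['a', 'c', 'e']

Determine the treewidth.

3

A width-3 tree decomposition is:
Bags: B1 = {a, d, e, f}  B2 = {a, c, d, e}  B3 = {a, c, e, h}  B4 = {a, c, e, g}  B5 = {a, b, c, d}
Tree: B1–B2, B2–B3, B3–B4, B2–B5
The largest bag has 4 vertices, giving width 3; this decomposition certifies tw(G) ≤ 3. For the lower bound, the 4 vertices {a, c, d, e} are pairwise adjacent, and any tree decomposition puts a clique entirely inside one bag — forcing width ≥ 3. The upper and lower bounds meet at 3, so that is the treewidth.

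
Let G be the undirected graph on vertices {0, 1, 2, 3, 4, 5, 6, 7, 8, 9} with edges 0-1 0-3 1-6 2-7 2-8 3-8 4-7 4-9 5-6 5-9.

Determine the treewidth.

A width-2 tree decomposition is:
Bags: B1 = {2, 3, 8}  B2 = {0, 2, 3}  B3 = {0, 1, 2}  B4 = {1, 2, 6}  B5 = {2, 5, 6}  B6 = {2, 5, 9}  B7 = {2, 4, 9}  B8 = {2, 4, 7}
Tree: B1–B2, B2–B3, B3–B4, B4–B5, B5–B6, B6–B7, B7–B8
The largest bag has 3 vertices, giving width 2; this decomposition certifies tw(G) ≤ 2. For the lower bound, G contains the cycle 2–8–3–0–1–6–5–9–4–7–2, so G is not a forest; only forests have treewidth ≤ 1, hence tw(G) ≥ 2. The upper and lower bounds meet at 2, so that is the treewidth.

2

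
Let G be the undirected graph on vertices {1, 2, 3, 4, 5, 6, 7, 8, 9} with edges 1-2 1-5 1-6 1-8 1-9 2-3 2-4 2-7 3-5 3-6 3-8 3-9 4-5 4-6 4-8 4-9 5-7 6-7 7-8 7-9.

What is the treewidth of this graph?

A width-4 tree decomposition is:
Bags: B1 = {1, 3, 4, 5, 7}  B2 = {1, 3, 4, 7, 8}  B3 = {1, 2, 3, 4, 7}  B4 = {1, 3, 4, 6, 7}  B5 = {1, 3, 4, 7, 9}
Tree: B1–B2, B2–B3, B3–B4, B4–B5
Each bag holds 5 vertices, so the decomposition has width 4, which upper-bounds the treewidth. For the lower bound: the 5 vertex sets {3,5}, {1,8}, {2,4}, {7}, {6} are disjoint, each induces a connected subgraph, and every pair is joined by at least one edge of G. Contracting each set to a single vertex therefore yields K_{5} as a minor, and since treewidth is minor-monotone, tw(G) ≥ tw(K_{5}) = 4. Hence tw(G) = 4 exactly.

4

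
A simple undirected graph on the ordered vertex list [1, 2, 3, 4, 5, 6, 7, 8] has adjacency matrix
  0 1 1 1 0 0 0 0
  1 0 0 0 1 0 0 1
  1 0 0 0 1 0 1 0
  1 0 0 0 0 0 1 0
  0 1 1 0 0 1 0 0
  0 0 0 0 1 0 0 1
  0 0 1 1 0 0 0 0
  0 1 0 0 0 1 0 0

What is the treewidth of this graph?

A width-2 tree decomposition is:
Bags: B1 = {5, 6, 8}  B2 = {2, 5, 8}  B3 = {2, 3, 5}  B4 = {1, 2, 3}  B5 = {1, 3, 7}  B6 = {1, 4, 7}
Tree: B1–B2, B2–B3, B3–B4, B4–B5, B5–B6
Every bag has size at most 3, so the width is 3 − 1 = 2 and tw(G) ≤ 2. The edges 6–8–2–5–6 form a cycle, so G is not a tree and its treewidth is at least 2. The upper and lower bounds meet at 2, so that is the treewidth.

2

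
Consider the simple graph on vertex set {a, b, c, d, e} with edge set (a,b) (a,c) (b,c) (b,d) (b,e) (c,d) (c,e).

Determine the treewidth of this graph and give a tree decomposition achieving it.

Treewidth 2.
Bags: B1 = {b, c, d}  B2 = {a, b, c}  B3 = {b, c, e}
Tree: B1–B2, B1–B3

Every bag has size at most 3, so the width is 3 − 1 = 2 and tw(G) ≤ 2. Conversely, {b, c, d} is a clique of size 3, and the vertices of any clique must share a bag in every tree decomposition; so some bag has ≥ 3 vertices and tw(G) ≥ 2. The upper and lower bounds meet at 2, so that is the treewidth.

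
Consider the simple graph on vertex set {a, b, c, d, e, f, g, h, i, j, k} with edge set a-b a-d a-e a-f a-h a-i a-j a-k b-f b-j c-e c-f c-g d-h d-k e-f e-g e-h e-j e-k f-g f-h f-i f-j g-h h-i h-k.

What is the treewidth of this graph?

A width-3 tree decomposition is:
Bags: B1 = {a, e, f, h}  B2 = {a, e, h, k}  B3 = {e, f, g, h}  B4 = {c, e, f, g}  B5 = {a, e, f, j}  B6 = {a, b, f, j}  B7 = {a, d, h, k}  B8 = {a, f, h, i}
Tree: B1–B2, B1–B3, B3–B4, B1–B5, B5–B6, B2–B7, B1–B8
Every bag has size at most 4, so the width is 4 − 1 = 3 and tw(G) ≤ 3. Conversely, {a, d, h, k} is a clique of size 4, and the vertices of any clique must share a bag in every tree decomposition; so some bag has ≥ 4 vertices and tw(G) ≥ 3. Therefore the treewidth is 3.

3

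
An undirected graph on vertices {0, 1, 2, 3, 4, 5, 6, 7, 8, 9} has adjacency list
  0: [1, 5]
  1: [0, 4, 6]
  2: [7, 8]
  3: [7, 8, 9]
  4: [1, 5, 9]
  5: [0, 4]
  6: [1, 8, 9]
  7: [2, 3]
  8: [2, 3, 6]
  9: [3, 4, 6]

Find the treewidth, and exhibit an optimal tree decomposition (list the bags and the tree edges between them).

Treewidth 2.
One optimal decomposition is:
Bags: B1 = {0, 1, 5}  B2 = {1, 4, 5}  B3 = {1, 4, 6}  B4 = {4, 6, 9}  B5 = {6, 8, 9}  B6 = {3, 8, 9}  B7 = {2, 3, 8}  B8 = {2, 3, 7}
Tree: B1–B2, B2–B3, B3–B4, B4–B5, B5–B6, B6–B7, B7–B8

The largest bag has 3 vertices, giving width 2; this decomposition certifies tw(G) ≤ 2. For the lower bound, G contains the cycle 0–5–4–1–0, so G is not a forest; only forests have treewidth ≤ 1, hence tw(G) ≥ 2. The upper and lower bounds meet at 2, so that is the treewidth.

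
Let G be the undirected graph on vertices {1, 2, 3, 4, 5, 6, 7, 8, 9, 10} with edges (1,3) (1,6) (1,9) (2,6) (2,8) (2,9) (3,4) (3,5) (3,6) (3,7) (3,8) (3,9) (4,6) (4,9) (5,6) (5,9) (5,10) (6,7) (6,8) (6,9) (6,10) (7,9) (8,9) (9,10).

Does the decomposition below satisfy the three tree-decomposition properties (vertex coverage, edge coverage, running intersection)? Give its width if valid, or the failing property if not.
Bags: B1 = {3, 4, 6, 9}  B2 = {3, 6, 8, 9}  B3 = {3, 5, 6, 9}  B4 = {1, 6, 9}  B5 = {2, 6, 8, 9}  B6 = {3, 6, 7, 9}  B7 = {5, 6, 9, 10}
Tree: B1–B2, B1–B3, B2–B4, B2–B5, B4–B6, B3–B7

No — edge (3,1) lies in no bag.

A tree decomposition must satisfy three properties: every vertex lies in some bag; for every edge, both endpoints lie together in some bag; and for every vertex, the bags containing it form a connected subtree. Here edge (3,1) lies in no bag, so the decomposition is invalid.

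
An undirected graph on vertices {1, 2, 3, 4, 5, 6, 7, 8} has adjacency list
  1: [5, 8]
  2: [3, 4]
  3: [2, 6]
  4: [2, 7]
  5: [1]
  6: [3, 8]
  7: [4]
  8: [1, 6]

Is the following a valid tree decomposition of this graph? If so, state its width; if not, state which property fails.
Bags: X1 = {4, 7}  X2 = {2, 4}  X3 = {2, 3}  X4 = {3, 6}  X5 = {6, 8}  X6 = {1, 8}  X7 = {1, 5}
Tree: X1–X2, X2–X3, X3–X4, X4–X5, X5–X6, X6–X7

Checking the three conditions: (i) the bags cover all of {1, 2, 3, 4, 5, 6, 7, 8}; (ii) for each edge, some bag contains both endpoints; (iii) the bags containing any fixed vertex form a subtree. All hold, so the decomposition is valid with width 2 − 1 = 1.

Yes; width 1.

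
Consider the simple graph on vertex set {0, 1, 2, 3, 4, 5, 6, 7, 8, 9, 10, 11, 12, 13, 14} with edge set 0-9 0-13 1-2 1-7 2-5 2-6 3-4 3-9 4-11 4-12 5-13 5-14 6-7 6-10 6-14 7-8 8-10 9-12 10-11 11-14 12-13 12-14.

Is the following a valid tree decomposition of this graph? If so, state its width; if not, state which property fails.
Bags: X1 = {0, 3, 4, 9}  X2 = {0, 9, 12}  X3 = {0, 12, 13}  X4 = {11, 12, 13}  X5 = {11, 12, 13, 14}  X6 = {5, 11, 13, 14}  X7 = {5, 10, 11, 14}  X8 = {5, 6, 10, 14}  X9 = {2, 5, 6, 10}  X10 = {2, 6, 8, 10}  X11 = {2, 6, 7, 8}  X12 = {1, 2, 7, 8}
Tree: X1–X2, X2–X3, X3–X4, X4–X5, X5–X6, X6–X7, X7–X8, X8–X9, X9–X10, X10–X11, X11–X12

A tree decomposition must satisfy three properties: every vertex lies in some bag; for every edge, both endpoints lie together in some bag; and for every vertex, the bags containing it form a connected subtree. Here edge (4,12) lies in no bag, so the decomposition is invalid.

No — edge (4,12) lies in no bag.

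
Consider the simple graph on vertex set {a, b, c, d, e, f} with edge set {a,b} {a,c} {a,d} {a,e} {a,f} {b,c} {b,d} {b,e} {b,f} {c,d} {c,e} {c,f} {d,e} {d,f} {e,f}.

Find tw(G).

A width-5 tree decomposition is:
Bags: B1 = {a, b, c, d, e, f}
Tree: (single bag)
With just one bag of size 6, the width is 6 − 1 = 5, so tw(G) ≤ 5. On the other hand G contains the 6-clique {a, b, c, d, e, f}. A clique must lie in a single bag of any decomposition, so no decomposition can have width below 5. The upper and lower bounds meet at 5, so that is the treewidth.

5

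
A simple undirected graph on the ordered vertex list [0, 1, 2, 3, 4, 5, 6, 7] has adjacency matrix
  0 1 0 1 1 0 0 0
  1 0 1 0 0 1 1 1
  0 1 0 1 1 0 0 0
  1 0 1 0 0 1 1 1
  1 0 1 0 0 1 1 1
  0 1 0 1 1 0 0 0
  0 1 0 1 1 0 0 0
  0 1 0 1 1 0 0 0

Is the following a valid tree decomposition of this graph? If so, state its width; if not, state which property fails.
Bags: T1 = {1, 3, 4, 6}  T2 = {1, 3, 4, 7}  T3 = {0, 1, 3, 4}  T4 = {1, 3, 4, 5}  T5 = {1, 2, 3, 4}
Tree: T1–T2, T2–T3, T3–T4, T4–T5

Checking the three conditions: (i) the bags cover all of {0, 1, 2, 3, 4, 5, 6, 7}; (ii) for each edge, some bag contains both endpoints; (iii) the bags containing any fixed vertex form a subtree. All hold, so the decomposition is valid with width 4 − 1 = 3.

Yes; width 3.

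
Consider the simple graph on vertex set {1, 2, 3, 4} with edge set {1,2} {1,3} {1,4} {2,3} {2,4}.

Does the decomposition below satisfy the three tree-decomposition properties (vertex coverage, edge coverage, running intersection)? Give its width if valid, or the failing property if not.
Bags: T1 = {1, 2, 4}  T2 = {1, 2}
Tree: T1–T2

No — vertex 3 appears in no bag.

A tree decomposition must satisfy three properties: every vertex lies in some bag; for every edge, both endpoints lie together in some bag; and for every vertex, the bags containing it form a connected subtree. Here vertex 3 appears in no bag, so the decomposition is invalid.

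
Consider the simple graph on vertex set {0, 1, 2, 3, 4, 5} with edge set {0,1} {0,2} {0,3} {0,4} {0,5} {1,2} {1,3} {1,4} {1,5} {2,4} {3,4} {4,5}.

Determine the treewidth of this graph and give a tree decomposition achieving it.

The largest bag has 4 vertices, giving width 3; this decomposition certifies tw(G) ≤ 3. For the lower bound, the 4 vertices {0, 1, 2, 4} are pairwise adjacent, and any tree decomposition puts a clique entirely inside one bag — forcing width ≥ 3. Therefore the treewidth is 3.

Treewidth 3.
One optimal decomposition is:
Bags: B1 = {0, 1, 2, 4}  B2 = {0, 1, 4, 5}  B3 = {0, 1, 3, 4}
Tree: B1–B2, B1–B3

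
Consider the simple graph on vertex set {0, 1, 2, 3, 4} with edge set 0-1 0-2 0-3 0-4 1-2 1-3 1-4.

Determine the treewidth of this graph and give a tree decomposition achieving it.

The largest bag has 3 vertices, giving width 2; this decomposition certifies tw(G) ≤ 2. Conversely, {0, 1, 2} is a clique of size 3, and the vertices of any clique must share a bag in every tree decomposition; so some bag has ≥ 3 vertices and tw(G) ≥ 2. Therefore the treewidth is 2.

Treewidth 2.
One such decomposition:
Bags: B1 = {0, 1, 4}  B2 = {0, 1, 3}  B3 = {0, 1, 2}
Tree: B1–B2, B2–B3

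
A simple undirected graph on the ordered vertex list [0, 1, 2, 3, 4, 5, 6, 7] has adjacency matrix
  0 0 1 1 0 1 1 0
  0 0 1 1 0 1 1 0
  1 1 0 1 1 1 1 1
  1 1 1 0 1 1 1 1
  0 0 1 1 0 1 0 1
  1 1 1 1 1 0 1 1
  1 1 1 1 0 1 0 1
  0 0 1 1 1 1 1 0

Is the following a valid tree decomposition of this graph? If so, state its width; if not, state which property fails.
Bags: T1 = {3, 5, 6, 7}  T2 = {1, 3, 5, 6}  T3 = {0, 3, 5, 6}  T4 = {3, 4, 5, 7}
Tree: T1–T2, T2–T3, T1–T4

No — vertex 2 appears in no bag.

A tree decomposition must satisfy three properties: every vertex lies in some bag; for every edge, both endpoints lie together in some bag; and for every vertex, the bags containing it form a connected subtree. Here vertex 2 appears in no bag, so the decomposition is invalid.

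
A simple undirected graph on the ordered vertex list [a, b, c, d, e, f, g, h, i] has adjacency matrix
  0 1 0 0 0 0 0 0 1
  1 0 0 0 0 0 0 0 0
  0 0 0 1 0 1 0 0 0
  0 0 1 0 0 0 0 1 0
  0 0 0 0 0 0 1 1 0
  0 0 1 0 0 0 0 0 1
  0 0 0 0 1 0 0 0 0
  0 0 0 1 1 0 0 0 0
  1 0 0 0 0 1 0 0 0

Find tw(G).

A width-1 tree decomposition is:
Bags: B1 = {e, g}  B2 = {e, h}  B3 = {d, h}  B4 = {c, d}  B5 = {c, f}  B6 = {f, i}  B7 = {a, i}  B8 = {a, b}
Tree: B1–B2, B2–B3, B3–B4, B4–B5, B5–B6, B6–B7, B7–B8
Every bag has size at most 2, so the width is 2 − 1 = 1 and tw(G) ≤ 1. Since G has at least one edge (e.g. g–e), it is not an edgeless graph, so tw(G) ≥ 1. Combining the bounds, tw(G) = 1.

1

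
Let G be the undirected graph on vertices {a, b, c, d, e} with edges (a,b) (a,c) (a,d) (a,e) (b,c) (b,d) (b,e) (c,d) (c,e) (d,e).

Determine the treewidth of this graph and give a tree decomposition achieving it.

Treewidth 4.
One such decomposition:
Bags: B1 = {a, b, c, d, e}
Tree: (single bag)

A single bag containing all 5 vertices is trivially a valid decomposition of width 4. Conversely, {a, b, c, d, e} is a clique of size 5, and the vertices of any clique must share a bag in every tree decomposition; so some bag has ≥ 5 vertices and tw(G) ≥ 4. The upper and lower bounds meet at 4, so that is the treewidth.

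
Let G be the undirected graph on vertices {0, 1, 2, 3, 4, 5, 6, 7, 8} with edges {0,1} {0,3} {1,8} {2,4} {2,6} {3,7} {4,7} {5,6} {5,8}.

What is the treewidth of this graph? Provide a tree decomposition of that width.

Treewidth 2.
One such decomposition:
Bags: B1 = {2, 4, 7}  B2 = {2, 6, 7}  B3 = {5, 6, 7}  B4 = {5, 7, 8}  B5 = {1, 7, 8}  B6 = {0, 1, 7}  B7 = {0, 3, 7}
Tree: B1–B2, B2–B3, B3–B4, B4–B5, B5–B6, B6–B7

The largest bag has 3 vertices, giving width 2; this decomposition certifies tw(G) ≤ 2. For the lower bound, G contains the cycle 7–4–2–6–5–8–1–0–3–7, so G is not a forest; only forests have treewidth ≤ 1, hence tw(G) ≥ 2. Therefore the treewidth is 2.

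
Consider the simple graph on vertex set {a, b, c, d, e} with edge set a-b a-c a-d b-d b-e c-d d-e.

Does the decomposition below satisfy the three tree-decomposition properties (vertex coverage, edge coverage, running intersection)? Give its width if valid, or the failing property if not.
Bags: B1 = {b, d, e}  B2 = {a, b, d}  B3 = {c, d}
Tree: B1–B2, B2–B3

No — edge (a,c) lies in no bag.

A tree decomposition must satisfy three properties: every vertex lies in some bag; for every edge, both endpoints lie together in some bag; and for every vertex, the bags containing it form a connected subtree. Here edge (a,c) lies in no bag, so the decomposition is invalid.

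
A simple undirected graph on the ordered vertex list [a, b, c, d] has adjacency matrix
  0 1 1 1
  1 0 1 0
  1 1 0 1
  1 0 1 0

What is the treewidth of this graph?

2

A width-2 tree decomposition is:
Bags: B1 = {a, c, d}  B2 = {a, b, c}
Tree: B1–B2
The largest bag has 3 vertices, giving width 2; this decomposition certifies tw(G) ≤ 2. For the lower bound, the 3 vertices {a, c, d} are pairwise adjacent, and any tree decomposition puts a clique entirely inside one bag — forcing width ≥ 2. Combining the bounds, tw(G) = 2.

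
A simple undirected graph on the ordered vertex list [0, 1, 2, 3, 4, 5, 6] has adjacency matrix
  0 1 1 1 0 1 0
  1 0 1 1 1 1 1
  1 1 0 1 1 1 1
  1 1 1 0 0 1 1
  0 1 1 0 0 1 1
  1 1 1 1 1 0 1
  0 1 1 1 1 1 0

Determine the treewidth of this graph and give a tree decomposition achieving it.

The largest bag has 5 vertices, giving width 4; this decomposition certifies tw(G) ≤ 4. For the lower bound, the 5 vertices {0, 1, 2, 3, 5} are pairwise adjacent, and any tree decomposition puts a clique entirely inside one bag — forcing width ≥ 4. Therefore the treewidth is 4.

Treewidth 4.
One optimal decomposition is:
Bags: B1 = {0, 1, 2, 3, 5}  B2 = {1, 2, 3, 5, 6}  B3 = {1, 2, 4, 5, 6}
Tree: B1–B2, B2–B3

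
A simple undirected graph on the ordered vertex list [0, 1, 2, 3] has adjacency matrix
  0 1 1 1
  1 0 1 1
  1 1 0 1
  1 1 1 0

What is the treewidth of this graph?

3

A width-3 tree decomposition is:
Bags: B1 = {0, 1, 2, 3}
Tree: (single bag)
With just one bag of size 4, the width is 4 − 1 = 3, so tw(G) ≤ 3. Conversely, {0, 1, 2, 3} is a clique of size 4, and the vertices of any clique must share a bag in every tree decomposition; so some bag has ≥ 4 vertices and tw(G) ≥ 3. The upper and lower bounds meet at 3, so that is the treewidth.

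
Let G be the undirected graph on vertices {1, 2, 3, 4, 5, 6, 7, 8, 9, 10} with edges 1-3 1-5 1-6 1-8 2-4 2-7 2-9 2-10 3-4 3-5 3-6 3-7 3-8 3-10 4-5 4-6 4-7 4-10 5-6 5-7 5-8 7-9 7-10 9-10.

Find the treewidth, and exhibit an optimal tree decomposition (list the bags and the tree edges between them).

Every bag has size at most 4, so the width is 4 − 1 = 3 and tw(G) ≤ 3. For the lower bound, the 4 vertices {2, 7, 9, 10} are pairwise adjacent, and any tree decomposition puts a clique entirely inside one bag — forcing width ≥ 3. The upper and lower bounds meet at 3, so that is the treewidth.

Treewidth 3.
One optimal decomposition is:
Bags: B1 = {3, 4, 5, 7}  B2 = {3, 4, 5, 6}  B3 = {1, 3, 5, 6}  B4 = {1, 3, 5, 8}  B5 = {3, 4, 7, 10}  B6 = {2, 4, 7, 10}  B7 = {2, 7, 9, 10}
Tree: B1–B2, B2–B3, B3–B4, B1–B5, B5–B6, B6–B7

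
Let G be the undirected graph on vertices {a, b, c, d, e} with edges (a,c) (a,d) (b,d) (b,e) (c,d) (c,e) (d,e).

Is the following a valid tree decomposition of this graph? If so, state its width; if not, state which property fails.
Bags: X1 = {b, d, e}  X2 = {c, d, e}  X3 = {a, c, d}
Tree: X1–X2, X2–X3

Vertex coverage: the bags together contain {a, b, c, d, e}, the full vertex set. Edge coverage: each edge of G has both endpoints in at least one bag. Running intersection: for every vertex, the bags containing it form a connected subtree. All three properties hold, so this is a valid tree decomposition of width max|bag| − 1 = 2, and hence tw(G) ≤ 2.

Yes; width 2.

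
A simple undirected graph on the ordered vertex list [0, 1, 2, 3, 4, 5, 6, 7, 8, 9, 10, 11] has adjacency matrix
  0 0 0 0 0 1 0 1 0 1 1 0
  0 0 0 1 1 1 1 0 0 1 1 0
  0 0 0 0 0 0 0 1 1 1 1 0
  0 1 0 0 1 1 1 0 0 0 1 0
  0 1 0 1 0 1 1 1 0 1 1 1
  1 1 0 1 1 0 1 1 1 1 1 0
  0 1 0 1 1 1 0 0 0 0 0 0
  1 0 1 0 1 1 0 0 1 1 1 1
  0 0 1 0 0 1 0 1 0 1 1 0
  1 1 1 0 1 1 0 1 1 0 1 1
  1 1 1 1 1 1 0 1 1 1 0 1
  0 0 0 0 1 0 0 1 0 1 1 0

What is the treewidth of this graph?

4

A width-4 tree decomposition is:
Bags: B1 = {5, 7, 8, 9, 10}  B2 = {2, 7, 8, 9, 10}  B3 = {4, 5, 7, 9, 10}  B4 = {1, 4, 5, 9, 10}  B5 = {1, 3, 4, 5, 10}  B6 = {4, 7, 9, 10, 11}  B7 = {1, 3, 4, 5, 6}  B8 = {0, 5, 7, 9, 10}
Tree: B1–B2, B1–B3, B3–B4, B4–B5, B3–B6, B5–B7, B1–B8
The largest bag has 5 vertices, giving width 4; this decomposition certifies tw(G) ≤ 4. Conversely, {1, 4, 5, 9, 10} is a clique of size 5, and the vertices of any clique must share a bag in every tree decomposition; so some bag has ≥ 5 vertices and tw(G) ≥ 4. Therefore the treewidth is 4.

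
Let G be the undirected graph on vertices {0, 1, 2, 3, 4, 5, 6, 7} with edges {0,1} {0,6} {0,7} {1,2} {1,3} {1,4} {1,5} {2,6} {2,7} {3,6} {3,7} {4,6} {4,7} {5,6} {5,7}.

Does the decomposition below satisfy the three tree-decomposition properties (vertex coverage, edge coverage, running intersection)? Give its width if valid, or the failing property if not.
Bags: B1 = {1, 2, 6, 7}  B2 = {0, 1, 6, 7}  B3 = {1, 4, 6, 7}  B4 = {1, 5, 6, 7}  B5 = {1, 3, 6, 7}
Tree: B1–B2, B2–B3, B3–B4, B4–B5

Vertex coverage: the bags together contain {0, 1, 2, 3, 4, 5, 6, 7}, the full vertex set. Edge coverage: each edge of G has both endpoints in at least one bag. Running intersection: for every vertex, the bags containing it form a connected subtree. All three properties hold, so this is a valid tree decomposition of width max|bag| − 1 = 3, and hence tw(G) ≤ 3.

Yes; width 3.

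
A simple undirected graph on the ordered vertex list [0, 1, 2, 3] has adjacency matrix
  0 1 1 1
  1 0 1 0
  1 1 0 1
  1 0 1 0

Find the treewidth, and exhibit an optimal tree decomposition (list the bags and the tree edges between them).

Each bag holds 3 vertices, so the decomposition has width 2, which upper-bounds the treewidth. On the other hand G contains the 3-clique {0, 1, 2}. A clique must lie in a single bag of any decomposition, so no decomposition can have width below 2. Combining the bounds, tw(G) = 2.

Treewidth 2.
One optimal decomposition is:
Bags: B1 = {0, 1, 2}  B2 = {0, 2, 3}
Tree: B1–B2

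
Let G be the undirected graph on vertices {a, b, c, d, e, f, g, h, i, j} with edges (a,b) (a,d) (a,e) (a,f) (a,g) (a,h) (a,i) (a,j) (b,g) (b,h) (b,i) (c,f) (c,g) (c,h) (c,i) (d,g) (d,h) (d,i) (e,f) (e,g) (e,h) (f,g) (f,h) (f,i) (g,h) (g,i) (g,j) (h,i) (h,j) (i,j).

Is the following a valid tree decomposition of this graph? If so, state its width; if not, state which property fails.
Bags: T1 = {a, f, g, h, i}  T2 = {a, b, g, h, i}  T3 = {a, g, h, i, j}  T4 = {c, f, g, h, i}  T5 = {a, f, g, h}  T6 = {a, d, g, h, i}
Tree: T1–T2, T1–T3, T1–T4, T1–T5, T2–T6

A tree decomposition must satisfy three properties: every vertex lies in some bag; for every edge, both endpoints lie together in some bag; and for every vertex, the bags containing it form a connected subtree. Here vertex e appears in no bag, so the decomposition is invalid.

No — vertex e appears in no bag.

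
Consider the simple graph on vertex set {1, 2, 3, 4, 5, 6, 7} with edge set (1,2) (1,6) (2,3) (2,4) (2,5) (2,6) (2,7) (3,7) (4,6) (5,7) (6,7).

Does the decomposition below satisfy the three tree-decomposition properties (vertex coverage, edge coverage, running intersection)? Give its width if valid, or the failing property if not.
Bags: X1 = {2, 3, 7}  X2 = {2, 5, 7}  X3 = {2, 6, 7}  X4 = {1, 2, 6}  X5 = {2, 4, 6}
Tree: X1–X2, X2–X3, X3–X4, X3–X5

Yes; width 2.

Vertex coverage: the bags together contain {1, 2, 3, 4, 5, 6, 7}, the full vertex set. Edge coverage: each edge of G has both endpoints in at least one bag. Running intersection: for every vertex, the bags containing it form a connected subtree. All three properties hold, so this is a valid tree decomposition of width max|bag| − 1 = 2, and hence tw(G) ≤ 2.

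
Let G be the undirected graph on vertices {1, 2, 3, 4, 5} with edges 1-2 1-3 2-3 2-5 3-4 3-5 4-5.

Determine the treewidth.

A width-2 tree decomposition is:
Bags: B1 = {2, 3, 5}  B2 = {1, 2, 3}  B3 = {3, 4, 5}
Tree: B1–B2, B1–B3
Each bag holds 3 vertices, so the decomposition has width 2, which upper-bounds the treewidth. Conversely, {1, 2, 3} is a clique of size 3, and the vertices of any clique must share a bag in every tree decomposition; so some bag has ≥ 3 vertices and tw(G) ≥ 2. Therefore the treewidth is 2.

2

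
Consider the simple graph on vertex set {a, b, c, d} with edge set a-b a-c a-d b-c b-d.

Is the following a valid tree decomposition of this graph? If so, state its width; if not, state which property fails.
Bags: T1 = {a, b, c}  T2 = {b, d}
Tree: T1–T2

No — edge (a,d) lies in no bag.

A tree decomposition must satisfy three properties: every vertex lies in some bag; for every edge, both endpoints lie together in some bag; and for every vertex, the bags containing it form a connected subtree. Here edge (a,d) lies in no bag, so the decomposition is invalid.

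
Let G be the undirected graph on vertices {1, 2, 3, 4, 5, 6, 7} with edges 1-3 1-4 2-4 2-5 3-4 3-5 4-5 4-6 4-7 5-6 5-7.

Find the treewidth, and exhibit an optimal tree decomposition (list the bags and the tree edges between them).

Treewidth 2.
One such decomposition:
Bags: B1 = {4, 5, 6}  B2 = {3, 4, 5}  B3 = {1, 3, 4}  B4 = {2, 4, 5}  B5 = {4, 5, 7}
Tree: B1–B2, B2–B3, B1–B4, B4–B5

Every bag has size at most 3, so the width is 3 − 1 = 2 and tw(G) ≤ 2. Conversely, {1, 3, 4} is a clique of size 3, and the vertices of any clique must share a bag in every tree decomposition; so some bag has ≥ 3 vertices and tw(G) ≥ 2. Combining the bounds, tw(G) = 2.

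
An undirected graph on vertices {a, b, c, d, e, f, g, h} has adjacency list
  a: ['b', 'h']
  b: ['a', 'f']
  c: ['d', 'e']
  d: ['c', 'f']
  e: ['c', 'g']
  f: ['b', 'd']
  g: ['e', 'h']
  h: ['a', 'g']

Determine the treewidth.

2

A width-2 tree decomposition is:
Bags: B1 = {e, g, h}  B2 = {c, e, h}  B3 = {c, d, h}  B4 = {d, f, h}  B5 = {b, f, h}  B6 = {a, b, h}
Tree: B1–B2, B2–B3, B3–B4, B4–B5, B5–B6
The largest bag has 3 vertices, giving width 2; this decomposition certifies tw(G) ≤ 2. For the lower bound, G contains the cycle h–g–e–c–d–f–b–a–h, so G is not a forest; only forests have treewidth ≤ 1, hence tw(G) ≥ 2. Therefore the treewidth is 2.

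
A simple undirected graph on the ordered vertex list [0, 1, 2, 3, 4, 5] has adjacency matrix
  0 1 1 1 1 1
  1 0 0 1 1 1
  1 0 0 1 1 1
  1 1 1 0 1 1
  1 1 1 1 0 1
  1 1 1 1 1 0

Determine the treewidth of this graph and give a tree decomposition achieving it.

Treewidth 4.
Bags: B1 = {0, 1, 3, 4, 5}  B2 = {0, 2, 3, 4, 5}
Tree: B1–B2

The largest bag has 5 vertices, giving width 4; this decomposition certifies tw(G) ≤ 4. For the lower bound, the 5 vertices {0, 1, 3, 4, 5} are pairwise adjacent, and any tree decomposition puts a clique entirely inside one bag — forcing width ≥ 4. The upper and lower bounds meet at 4, so that is the treewidth.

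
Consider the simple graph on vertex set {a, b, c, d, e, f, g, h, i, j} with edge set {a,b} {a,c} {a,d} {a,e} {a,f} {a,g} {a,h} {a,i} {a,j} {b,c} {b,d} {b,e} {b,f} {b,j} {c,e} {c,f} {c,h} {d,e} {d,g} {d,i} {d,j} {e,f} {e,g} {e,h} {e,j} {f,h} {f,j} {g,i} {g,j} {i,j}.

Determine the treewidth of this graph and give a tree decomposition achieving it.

Every bag has size at most 5, so the width is 5 − 1 = 4 and tw(G) ≤ 4. Conversely, {a, d, e, g, j} is a clique of size 5, and the vertices of any clique must share a bag in every tree decomposition; so some bag has ≥ 5 vertices and tw(G) ≥ 4. The upper and lower bounds meet at 4, so that is the treewidth.

Treewidth 4.
One such decomposition:
Bags: B1 = {a, b, e, f, j}  B2 = {a, b, d, e, j}  B3 = {a, d, e, g, j}  B4 = {a, b, c, e, f}  B5 = {a, c, e, f, h}  B6 = {a, d, g, i, j}
Tree: B1–B2, B2–B3, B1–B4, B4–B5, B3–B6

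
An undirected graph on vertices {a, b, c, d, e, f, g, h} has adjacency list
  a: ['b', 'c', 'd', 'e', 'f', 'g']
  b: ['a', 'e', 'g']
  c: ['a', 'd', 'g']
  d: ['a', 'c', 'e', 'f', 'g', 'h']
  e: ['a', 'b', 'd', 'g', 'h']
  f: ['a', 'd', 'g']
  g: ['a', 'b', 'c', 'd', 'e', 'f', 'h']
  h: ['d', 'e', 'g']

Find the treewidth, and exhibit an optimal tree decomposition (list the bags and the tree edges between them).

The largest bag has 4 vertices, giving width 3; this decomposition certifies tw(G) ≤ 3. For the lower bound, the 4 vertices {d, e, g, h} are pairwise adjacent, and any tree decomposition puts a clique entirely inside one bag — forcing width ≥ 3. Combining the bounds, tw(G) = 3.

Treewidth 3.
Bags: B1 = {a, d, f, g}  B2 = {a, d, e, g}  B3 = {a, b, e, g}  B4 = {d, e, g, h}  B5 = {a, c, d, g}
Tree: B1–B2, B2–B3, B2–B4, B2–B5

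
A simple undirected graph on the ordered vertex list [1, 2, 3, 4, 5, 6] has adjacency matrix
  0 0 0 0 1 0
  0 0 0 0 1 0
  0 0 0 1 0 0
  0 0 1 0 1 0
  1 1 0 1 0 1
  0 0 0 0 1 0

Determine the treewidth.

A width-1 tree decomposition is:
Bags: B1 = {5, 6}  B2 = {2, 5}  B3 = {4, 5}  B4 = {3, 4}  B5 = {1, 5}
Tree: B1–B2, B1–B3, B3–B4, B2–B5
Each bag holds 2 vertices, so the decomposition has width 1, which upper-bounds the treewidth. Since G has at least one edge (e.g. 5–6), it is not an edgeless graph, so tw(G) ≥ 1. The upper and lower bounds meet at 1, so that is the treewidth.

1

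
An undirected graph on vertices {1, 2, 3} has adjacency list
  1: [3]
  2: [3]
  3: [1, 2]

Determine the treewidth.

1

A width-1 tree decomposition is:
Bags: B1 = {1, 3}  B2 = {2, 3}
Tree: B1–B2
Each bag holds 2 vertices, so the decomposition has width 1, which upper-bounds the treewidth. Since G has at least one edge (e.g. 3–1), it is not an edgeless graph, so tw(G) ≥ 1. Combining the bounds, tw(G) = 1.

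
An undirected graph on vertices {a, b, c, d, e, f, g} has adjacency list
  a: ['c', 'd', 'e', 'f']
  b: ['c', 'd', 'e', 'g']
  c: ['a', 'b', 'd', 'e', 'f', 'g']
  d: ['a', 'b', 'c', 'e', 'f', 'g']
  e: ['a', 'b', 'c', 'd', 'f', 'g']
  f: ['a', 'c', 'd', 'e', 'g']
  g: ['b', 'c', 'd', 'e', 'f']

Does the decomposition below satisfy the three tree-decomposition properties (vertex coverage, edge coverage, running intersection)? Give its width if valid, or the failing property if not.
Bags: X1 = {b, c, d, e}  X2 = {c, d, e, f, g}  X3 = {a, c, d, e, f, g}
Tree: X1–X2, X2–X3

No — edge (g,b) lies in no bag.

A tree decomposition must satisfy three properties: every vertex lies in some bag; for every edge, both endpoints lie together in some bag; and for every vertex, the bags containing it form a connected subtree. Here edge (g,b) lies in no bag, so the decomposition is invalid.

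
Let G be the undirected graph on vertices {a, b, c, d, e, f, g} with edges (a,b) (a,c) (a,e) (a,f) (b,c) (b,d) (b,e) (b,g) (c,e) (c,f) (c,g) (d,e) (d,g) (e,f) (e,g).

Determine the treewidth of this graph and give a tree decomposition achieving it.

The largest bag has 4 vertices, giving width 3; this decomposition certifies tw(G) ≤ 3. For the lower bound, the 4 vertices {a, c, e, f} are pairwise adjacent, and any tree decomposition puts a clique entirely inside one bag — forcing width ≥ 3. Hence tw(G) = 3 exactly.

Treewidth 3.
One such decomposition:
Bags: B1 = {b, d, e, g}  B2 = {b, c, e, g}  B3 = {a, b, c, e}  B4 = {a, c, e, f}
Tree: B1–B2, B2–B3, B3–B4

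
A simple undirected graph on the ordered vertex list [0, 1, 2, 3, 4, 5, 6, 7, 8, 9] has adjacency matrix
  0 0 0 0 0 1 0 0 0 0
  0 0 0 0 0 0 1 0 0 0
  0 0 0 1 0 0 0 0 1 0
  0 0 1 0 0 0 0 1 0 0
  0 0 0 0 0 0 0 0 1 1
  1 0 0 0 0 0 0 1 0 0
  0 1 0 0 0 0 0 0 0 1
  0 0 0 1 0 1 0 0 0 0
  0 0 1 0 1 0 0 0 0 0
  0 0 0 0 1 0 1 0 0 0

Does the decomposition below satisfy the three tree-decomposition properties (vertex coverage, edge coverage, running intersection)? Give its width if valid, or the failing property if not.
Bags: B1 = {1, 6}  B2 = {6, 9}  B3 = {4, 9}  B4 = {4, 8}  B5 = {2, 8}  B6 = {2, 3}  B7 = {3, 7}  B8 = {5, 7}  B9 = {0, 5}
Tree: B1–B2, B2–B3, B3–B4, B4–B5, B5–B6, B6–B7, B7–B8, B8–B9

Yes; width 1.

Vertex coverage: the bags together contain {0, 1, 2, 3, 4, 5, 6, 7, 8, 9}, the full vertex set. Edge coverage: each edge of G has both endpoints in at least one bag. Running intersection: for every vertex, the bags containing it form a connected subtree. All three properties hold, so this is a valid tree decomposition of width max|bag| − 1 = 1, and hence tw(G) ≤ 1.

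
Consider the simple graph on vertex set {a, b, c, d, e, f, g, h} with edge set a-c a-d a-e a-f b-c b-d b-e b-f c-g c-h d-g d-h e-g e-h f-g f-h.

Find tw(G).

A width-4 tree decomposition is:
Bags: B1 = {c, d, e, f, h}  B2 = {a, c, d, e, f}  B3 = {c, d, e, f, g}  B4 = {b, c, d, e, f}
Tree: B1–B2, B2–B3, B3–B4
Every bag has size at most 5, so the width is 5 − 1 = 4 and tw(G) ≤ 4. For the lower bound: the 5 vertex sets {c,h}, {a,f}, {e,g}, {d}, {b} are disjoint, each induces a connected subgraph, and every pair is joined by at least one edge of G. Contracting each set to a single vertex therefore yields K_{5} as a minor, and since treewidth is minor-monotone, tw(G) ≥ tw(K_{5}) = 4. Combining the bounds, tw(G) = 4.

4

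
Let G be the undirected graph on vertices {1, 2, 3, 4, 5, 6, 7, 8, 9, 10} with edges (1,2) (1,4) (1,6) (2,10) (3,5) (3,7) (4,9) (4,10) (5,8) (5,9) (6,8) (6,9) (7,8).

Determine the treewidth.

A width-2 tree decomposition is:
Bags: B1 = {2, 4, 10}  B2 = {1, 2, 4}  B3 = {1, 4, 9}  B4 = {1, 6, 9}  B5 = {5, 6, 9}  B6 = {5, 6, 8}  B7 = {3, 5, 8}  B8 = {3, 7, 8}
Tree: B1–B2, B2–B3, B3–B4, B4–B5, B5–B6, B6–B7, B7–B8
Each bag holds 3 vertices, so the decomposition has width 2, which upper-bounds the treewidth. For the lower bound, G contains the cycle 10–2–1–4–10, so G is not a forest; only forests have treewidth ≤ 1, hence tw(G) ≥ 2. Combining the bounds, tw(G) = 2.

2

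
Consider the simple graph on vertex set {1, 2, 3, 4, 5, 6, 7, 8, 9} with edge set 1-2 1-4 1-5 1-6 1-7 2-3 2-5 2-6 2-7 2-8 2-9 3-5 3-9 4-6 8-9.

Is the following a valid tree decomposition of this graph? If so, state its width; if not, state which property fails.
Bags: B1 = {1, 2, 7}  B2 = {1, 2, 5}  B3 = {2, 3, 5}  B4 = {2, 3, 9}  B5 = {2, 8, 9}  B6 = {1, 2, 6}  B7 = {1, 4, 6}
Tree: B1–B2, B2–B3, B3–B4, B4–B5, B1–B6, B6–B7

Checking the three conditions: (i) the bags cover all of {1, 2, 3, 4, 5, 6, 7, 8, 9}; (ii) for each edge, some bag contains both endpoints; (iii) the bags containing any fixed vertex form a subtree. All hold, so the decomposition is valid with width 3 − 1 = 2.

Yes; width 2.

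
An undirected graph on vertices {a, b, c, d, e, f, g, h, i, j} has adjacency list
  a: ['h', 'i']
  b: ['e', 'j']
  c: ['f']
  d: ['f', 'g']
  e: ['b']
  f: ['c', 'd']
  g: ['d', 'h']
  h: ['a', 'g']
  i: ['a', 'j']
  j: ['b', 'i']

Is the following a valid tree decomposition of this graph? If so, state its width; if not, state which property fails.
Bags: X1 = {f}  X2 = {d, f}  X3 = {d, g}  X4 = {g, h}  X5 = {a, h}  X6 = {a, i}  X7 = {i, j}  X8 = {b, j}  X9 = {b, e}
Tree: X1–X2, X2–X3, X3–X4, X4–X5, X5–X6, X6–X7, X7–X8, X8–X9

A tree decomposition must satisfy three properties: every vertex lies in some bag; for every edge, both endpoints lie together in some bag; and for every vertex, the bags containing it form a connected subtree. Here vertex c appears in no bag, so the decomposition is invalid.

No — vertex c appears in no bag.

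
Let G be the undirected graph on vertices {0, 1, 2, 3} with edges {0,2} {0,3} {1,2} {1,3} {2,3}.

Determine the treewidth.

A width-2 tree decomposition is:
Bags: B1 = {0, 2, 3}  B2 = {1, 2, 3}
Tree: B1–B2
The largest bag has 3 vertices, giving width 2; this decomposition certifies tw(G) ≤ 2. On the other hand G contains the 3-clique {0, 2, 3}. A clique must lie in a single bag of any decomposition, so no decomposition can have width below 2. Hence tw(G) = 2 exactly.

2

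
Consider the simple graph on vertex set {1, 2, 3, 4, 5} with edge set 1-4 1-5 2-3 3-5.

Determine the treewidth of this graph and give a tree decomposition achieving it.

Treewidth 1.
Bags: B1 = {1, 5}  B2 = {1, 4}  B3 = {3, 5}  B4 = {2, 3}
Tree: B1–B2, B1–B3, B3–B4

The largest bag has 2 vertices, giving width 1; this decomposition certifies tw(G) ≤ 1. Any graph with an edge has treewidth ≥ 1, and G has the edge 1–5. The upper and lower bounds meet at 1, so that is the treewidth.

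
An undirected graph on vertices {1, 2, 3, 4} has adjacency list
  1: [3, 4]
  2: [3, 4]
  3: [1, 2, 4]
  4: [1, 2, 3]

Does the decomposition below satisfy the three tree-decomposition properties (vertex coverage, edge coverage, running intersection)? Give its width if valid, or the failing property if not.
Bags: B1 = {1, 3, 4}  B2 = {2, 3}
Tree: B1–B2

No — edge (4,2) lies in no bag.

A tree decomposition must satisfy three properties: every vertex lies in some bag; for every edge, both endpoints lie together in some bag; and for every vertex, the bags containing it form a connected subtree. Here edge (4,2) lies in no bag, so the decomposition is invalid.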